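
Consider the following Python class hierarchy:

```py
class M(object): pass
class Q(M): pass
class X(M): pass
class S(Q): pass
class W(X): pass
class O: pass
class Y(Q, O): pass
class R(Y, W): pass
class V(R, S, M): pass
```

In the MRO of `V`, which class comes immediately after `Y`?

L[V] = V + merge(L[R], L[S], L[M], [R S M])
  take R:  [R Y Q W X M O object] + [S Q M object] + [M object] + [R S M]
  take Y:  [Y Q W X M O object] + [S Q M object] + [M object] + [S M]
  take S:  [Q W X M O object] + [S Q M object] + [M object] + [S M]
  take Q:  [Q W X M O object] + [Q M object] + [M object] + [M]
  take W:  [W X M O object] + [M object] + [M object] + [M]
  take X:  [X M O object] + [M object] + [M object] + [M]
  take M:  [M O object] + [M object] + [M object] + [M]
  take O:  [O object] + [object] + [object]
  take object:  [object] + [object] + [object]
MRO: V R Y S Q W X M O object
Y is at position 2; next is S.

S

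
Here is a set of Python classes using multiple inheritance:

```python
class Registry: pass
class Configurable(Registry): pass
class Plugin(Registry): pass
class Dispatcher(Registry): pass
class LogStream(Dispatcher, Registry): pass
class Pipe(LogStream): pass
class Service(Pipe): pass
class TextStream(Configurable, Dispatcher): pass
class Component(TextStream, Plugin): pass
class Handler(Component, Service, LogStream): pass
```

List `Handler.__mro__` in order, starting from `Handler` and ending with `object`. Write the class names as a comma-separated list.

L[Handler] = Handler + merge(L[Component], L[Service], L[LogStream], [Component Service LogStream])
  take Component:  [Component TextStream Configurable Dispatcher Plugin Registry object] + [Service Pipe LogStream Dispatcher Registry object] + [LogStream Dispatcher Registry object] + [Component Service LogStream]
  take TextStream:  [TextStream Configurable Dispatcher Plugin Registry object] + [Service Pipe LogStream Dispatcher Registry object] + [LogStream Dispatcher Registry object] + [Service LogStream]
  take Configurable:  [Configurable Dispatcher Plugin Registry object] + [Service Pipe LogStream Dispatcher Registry object] + [LogStream Dispatcher Registry object] + [Service LogStream]
  take Service:  [Dispatcher Plugin Registry object] + [Service Pipe LogStream Dispatcher Registry object] + [LogStream Dispatcher Registry object] + [Service LogStream]
  take Pipe:  [Dispatcher Plugin Registry object] + [Pipe LogStream Dispatcher Registry object] + [LogStream Dispatcher Registry object] + [LogStream]
  take LogStream:  [Dispatcher Plugin Registry object] + [LogStream Dispatcher Registry object] + [LogStream Dispatcher Registry object] + [LogStream]
  take Dispatcher:  [Dispatcher Plugin Registry object] + [Dispatcher Registry object] + [Dispatcher Registry object]
  take Plugin:  [Plugin Registry object] + [Registry object] + [Registry object]
  take Registry:  [Registry object] + [Registry object] + [Registry object]
  take object:  [object] + [object] + [object]

Handler, Component, TextStream, Configurable, Service, Pipe, LogStream, Dispatcher, Plugin, Registry, object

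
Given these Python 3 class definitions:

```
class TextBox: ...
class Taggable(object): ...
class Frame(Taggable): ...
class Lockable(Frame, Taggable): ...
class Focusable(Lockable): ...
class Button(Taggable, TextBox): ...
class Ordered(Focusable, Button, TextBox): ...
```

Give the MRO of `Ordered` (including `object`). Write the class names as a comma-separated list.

L[Ordered] = Ordered + merge(L[Focusable], L[Button], L[TextBox], [Focusable Button TextBox])
  take Focusable:  [Focusable Lockable Frame Taggable object] + [Button Taggable TextBox object] + [TextBox object] + [Focusable Button TextBox]
  take Lockable:  [Lockable Frame Taggable object] + [Button Taggable TextBox object] + [TextBox object] + [Button TextBox]
  take Frame:  [Frame Taggable object] + [Button Taggable TextBox object] + [TextBox object] + [Button TextBox]
  take Button:  [Taggable object] + [Button Taggable TextBox object] + [TextBox object] + [Button TextBox]
  take Taggable:  [Taggable object] + [Taggable TextBox object] + [TextBox object] + [TextBox]
  take TextBox:  [object] + [TextBox object] + [TextBox object] + [TextBox]
  take object:  [object] + [object] + [object]

Ordered, Focusable, Lockable, Frame, Button, Taggable, TextBox, object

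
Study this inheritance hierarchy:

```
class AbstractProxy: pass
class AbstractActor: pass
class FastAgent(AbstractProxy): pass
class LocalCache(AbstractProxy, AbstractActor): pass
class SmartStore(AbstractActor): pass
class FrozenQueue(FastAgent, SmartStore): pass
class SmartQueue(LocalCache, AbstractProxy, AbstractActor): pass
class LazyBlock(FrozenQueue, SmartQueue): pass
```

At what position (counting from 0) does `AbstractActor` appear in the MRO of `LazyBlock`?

L[LazyBlock] = LazyBlock + merge(L[FrozenQueue], L[SmartQueue], [FrozenQueue SmartQueue])
  take FrozenQueue:  [FrozenQueue FastAgent AbstractProxy SmartStore AbstractActor object] + [SmartQueue LocalCache AbstractProxy AbstractActor object] + [FrozenQueue SmartQueue]
  take FastAgent:  [FastAgent AbstractProxy SmartStore AbstractActor object] + [SmartQueue LocalCache AbstractProxy AbstractActor object] + [SmartQueue]
  take SmartQueue:  [AbstractProxy SmartStore AbstractActor object] + [SmartQueue LocalCache AbstractProxy AbstractActor object] + [SmartQueue]
  take LocalCache:  [AbstractProxy SmartStore AbstractActor object] + [LocalCache AbstractProxy AbstractActor object]
  take AbstractProxy:  [AbstractProxy SmartStore AbstractActor object] + [AbstractProxy AbstractActor object]
  take SmartStore:  [SmartStore AbstractActor object] + [AbstractActor object]
  take AbstractActor:  [AbstractActor object] + [AbstractActor object]
  take object:  [object] + [object]
MRO: LazyBlock FrozenQueue FastAgent SmartQueue LocalCache AbstractProxy SmartStore AbstractActor object
AbstractActor sits at index 7.

7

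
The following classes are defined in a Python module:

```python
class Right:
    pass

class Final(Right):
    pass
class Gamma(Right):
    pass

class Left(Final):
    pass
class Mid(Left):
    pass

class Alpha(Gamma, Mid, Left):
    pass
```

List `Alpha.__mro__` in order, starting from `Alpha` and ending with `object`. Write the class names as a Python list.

[Alpha, Gamma, Mid, Left, Final, Right, object]

L[Alpha] = Alpha + merge(L[Gamma], L[Mid], L[Left], [Gamma Mid Left])
  take Gamma:  [Gamma Right object] + [Mid Left Final Right object] + [Left Final Right object] + [Gamma Mid Left]
  take Mid:  [Right object] + [Mid Left Final Right object] + [Left Final Right object] + [Mid Left]
  take Left:  [Right object] + [Left Final Right object] + [Left Final Right object] + [Left]
  take Final:  [Right object] + [Final Right object] + [Final Right object]
  take Right:  [Right object] + [Right object] + [Right object]
  take object:  [object] + [object] + [object]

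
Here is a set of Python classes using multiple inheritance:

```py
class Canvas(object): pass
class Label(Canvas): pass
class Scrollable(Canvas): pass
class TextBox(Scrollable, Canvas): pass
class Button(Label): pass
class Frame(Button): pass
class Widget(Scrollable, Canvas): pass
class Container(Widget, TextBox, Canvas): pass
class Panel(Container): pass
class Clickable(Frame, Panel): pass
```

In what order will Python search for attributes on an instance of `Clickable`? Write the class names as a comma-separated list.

L[Clickable] = Clickable + merge(L[Frame], L[Panel], [Frame Panel])
  take Frame:  [Frame Button Label Canvas object] + [Panel Container Widget TextBox Scrollable Canvas object] + [Frame Panel]
  take Button:  [Button Label Canvas object] + [Panel Container Widget TextBox Scrollable Canvas object] + [Panel]
  take Label:  [Label Canvas object] + [Panel Container Widget TextBox Scrollable Canvas object] + [Panel]
  take Panel:  [Canvas object] + [Panel Container Widget TextBox Scrollable Canvas object] + [Panel]
  take Container:  [Canvas object] + [Container Widget TextBox Scrollable Canvas object]
  take Widget:  [Canvas object] + [Widget TextBox Scrollable Canvas object]
  take TextBox:  [Canvas object] + [TextBox Scrollable Canvas object]
  take Scrollable:  [Canvas object] + [Scrollable Canvas object]
  take Canvas:  [Canvas object] + [Canvas object]
  take object:  [object] + [object]

Clickable, Frame, Button, Label, Panel, Container, Widget, TextBox, Scrollable, Canvas, object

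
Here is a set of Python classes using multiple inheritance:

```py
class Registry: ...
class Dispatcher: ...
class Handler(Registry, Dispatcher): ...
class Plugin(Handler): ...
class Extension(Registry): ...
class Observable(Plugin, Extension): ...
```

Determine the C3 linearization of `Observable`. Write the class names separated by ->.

L[Observable] = Observable + merge(L[Plugin], L[Extension], [Plugin Extension])
  take Plugin:  [Plugin Handler Registry Dispatcher object] + [Extension Registry object] + [Plugin Extension]
  take Handler:  [Handler Registry Dispatcher object] + [Extension Registry object] + [Extension]
  take Extension:  [Registry Dispatcher object] + [Extension Registry object] + [Extension]
  take Registry:  [Registry Dispatcher object] + [Registry object]
  take Dispatcher:  [Dispatcher object] + [object]
  take object:  [object] + [object]

Observable -> Plugin -> Handler -> Extension -> Registry -> Dispatcher -> object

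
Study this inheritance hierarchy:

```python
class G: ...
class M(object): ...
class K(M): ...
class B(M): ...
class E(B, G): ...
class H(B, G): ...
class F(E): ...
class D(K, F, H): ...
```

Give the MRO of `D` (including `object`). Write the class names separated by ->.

D -> K -> F -> E -> H -> B -> M -> G -> object

L[D] = D + merge(L[K], L[F], L[H], [K F H])
  take K:  [K M object] + [F E B M G object] + [H B M G object] + [K F H]
  take F:  [M object] + [F E B M G object] + [H B M G object] + [F H]
  take E:  [M object] + [E B M G object] + [H B M G object] + [H]
  take H:  [M object] + [B M G object] + [H B M G object] + [H]
  take B:  [M object] + [B M G object] + [B M G object]
  take M:  [M object] + [M G object] + [M G object]
  take G:  [object] + [G object] + [G object]
  take object:  [object] + [object] + [object]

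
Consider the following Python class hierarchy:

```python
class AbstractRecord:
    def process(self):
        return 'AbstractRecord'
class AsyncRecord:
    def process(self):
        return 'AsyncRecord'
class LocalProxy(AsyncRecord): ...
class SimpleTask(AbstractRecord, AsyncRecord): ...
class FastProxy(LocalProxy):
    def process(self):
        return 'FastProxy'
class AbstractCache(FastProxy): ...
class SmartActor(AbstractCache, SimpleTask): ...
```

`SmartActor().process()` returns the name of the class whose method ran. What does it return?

FastProxy

L[SmartActor] = SmartActor + merge(L[AbstractCache], L[SimpleTask], [AbstractCache SimpleTask])
  take AbstractCache:  [AbstractCache FastProxy LocalProxy AsyncRecord object] + [SimpleTask AbstractRecord AsyncRecord object] + [AbstractCache SimpleTask]
  take FastProxy:  [FastProxy LocalProxy AsyncRecord object] + [SimpleTask AbstractRecord AsyncRecord object] + [SimpleTask]
  take LocalProxy:  [LocalProxy AsyncRecord object] + [SimpleTask AbstractRecord AsyncRecord object] + [SimpleTask]
  take SimpleTask:  [AsyncRecord object] + [SimpleTask AbstractRecord AsyncRecord object] + [SimpleTask]
  take AbstractRecord:  [AsyncRecord object] + [AbstractRecord AsyncRecord object]
  take AsyncRecord:  [AsyncRecord object] + [AsyncRecord object]
  take object:  [object] + [object]
MRO: SmartActor AbstractCache FastProxy LocalProxy SimpleTask AbstractRecord AsyncRecord object
process is defined in: AbstractRecord, AsyncRecord, FastProxy. First along the MRO is FastProxy.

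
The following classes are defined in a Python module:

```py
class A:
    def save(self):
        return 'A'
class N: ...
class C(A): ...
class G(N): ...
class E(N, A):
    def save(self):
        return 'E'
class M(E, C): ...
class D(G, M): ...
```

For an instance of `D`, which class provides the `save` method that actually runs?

E

L[D] = D + merge(L[G], L[M], [G M])
  take G:  [G N object] + [M E N C A object] + [G M]
  take M:  [N object] + [M E N C A object] + [M]
  take E:  [N object] + [E N C A object]
  take N:  [N object] + [N C A object]
  take C:  [object] + [C A object]
  take A:  [object] + [A object]
  take object:  [object] + [object]
MRO: D G M E N C A object
save is defined in: A, E. First along the MRO is E.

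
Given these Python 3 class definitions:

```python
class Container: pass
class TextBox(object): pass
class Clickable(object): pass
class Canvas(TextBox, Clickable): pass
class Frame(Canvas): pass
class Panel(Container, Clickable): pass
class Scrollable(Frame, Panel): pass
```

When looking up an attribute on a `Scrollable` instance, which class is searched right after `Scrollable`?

Frame

L[Scrollable] = Scrollable + merge(L[Frame], L[Panel], [Frame Panel])
  take Frame:  [Frame Canvas TextBox Clickable object] + [Panel Container Clickable object] + [Frame Panel]
  take Canvas:  [Canvas TextBox Clickable object] + [Panel Container Clickable object] + [Panel]
  take TextBox:  [TextBox Clickable object] + [Panel Container Clickable object] + [Panel]
  take Panel:  [Clickable object] + [Panel Container Clickable object] + [Panel]
  take Container:  [Clickable object] + [Container Clickable object]
  take Clickable:  [Clickable object] + [Clickable object]
  take object:  [object] + [object]
MRO: Scrollable Frame Canvas TextBox Panel Container Clickable object
Scrollable is at position 0; next is Frame.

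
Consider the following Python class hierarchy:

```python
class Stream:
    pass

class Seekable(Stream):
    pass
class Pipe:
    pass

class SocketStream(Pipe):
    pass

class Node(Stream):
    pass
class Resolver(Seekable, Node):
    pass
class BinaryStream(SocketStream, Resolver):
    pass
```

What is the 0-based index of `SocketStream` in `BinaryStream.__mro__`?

L[BinaryStream] = BinaryStream + merge(L[SocketStream], L[Resolver], [SocketStream Resolver])
  take SocketStream:  [SocketStream Pipe object] + [Resolver Seekable Node Stream object] + [SocketStream Resolver]
  take Pipe:  [Pipe object] + [Resolver Seekable Node Stream object] + [Resolver]
  take Resolver:  [object] + [Resolver Seekable Node Stream object] + [Resolver]
  take Seekable:  [object] + [Seekable Node Stream object]
  take Node:  [object] + [Node Stream object]
  take Stream:  [object] + [Stream object]
  take object:  [object] + [object]
MRO: BinaryStream SocketStream Pipe Resolver Seekable Node Stream object
SocketStream sits at index 1.

1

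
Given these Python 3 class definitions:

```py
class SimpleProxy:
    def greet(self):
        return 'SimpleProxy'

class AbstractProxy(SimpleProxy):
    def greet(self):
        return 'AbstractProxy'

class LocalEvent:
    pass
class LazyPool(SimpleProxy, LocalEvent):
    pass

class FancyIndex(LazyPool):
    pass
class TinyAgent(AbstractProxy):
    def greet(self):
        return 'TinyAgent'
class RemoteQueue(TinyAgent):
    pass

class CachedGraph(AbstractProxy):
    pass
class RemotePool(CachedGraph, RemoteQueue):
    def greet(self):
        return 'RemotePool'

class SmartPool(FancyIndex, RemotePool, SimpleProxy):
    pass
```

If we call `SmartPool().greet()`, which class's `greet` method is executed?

RemotePool

L[SmartPool] = SmartPool + merge(L[FancyIndex], L[RemotePool], L[SimpleProxy], [FancyIndex RemotePool SimpleProxy])
  take FancyIndex:  [FancyIndex LazyPool SimpleProxy LocalEvent object] + [RemotePool CachedGraph RemoteQueue TinyAgent AbstractProxy SimpleProxy object] + [SimpleProxy object] + [FancyIndex RemotePool SimpleProxy]
  take LazyPool:  [LazyPool SimpleProxy LocalEvent object] + [RemotePool CachedGraph RemoteQueue TinyAgent AbstractProxy SimpleProxy object] + [SimpleProxy object] + [RemotePool SimpleProxy]
  take RemotePool:  [SimpleProxy LocalEvent object] + [RemotePool CachedGraph RemoteQueue TinyAgent AbstractProxy SimpleProxy object] + [SimpleProxy object] + [RemotePool SimpleProxy]
  take CachedGraph:  [SimpleProxy LocalEvent object] + [CachedGraph RemoteQueue TinyAgent AbstractProxy SimpleProxy object] + [SimpleProxy object] + [SimpleProxy]
  take RemoteQueue:  [SimpleProxy LocalEvent object] + [RemoteQueue TinyAgent AbstractProxy SimpleProxy object] + [SimpleProxy object] + [SimpleProxy]
  take TinyAgent:  [SimpleProxy LocalEvent object] + [TinyAgent AbstractProxy SimpleProxy object] + [SimpleProxy object] + [SimpleProxy]
  take AbstractProxy:  [SimpleProxy LocalEvent object] + [AbstractProxy SimpleProxy object] + [SimpleProxy object] + [SimpleProxy]
  take SimpleProxy:  [SimpleProxy LocalEvent object] + [SimpleProxy object] + [SimpleProxy object] + [SimpleProxy]
  take LocalEvent:  [LocalEvent object] + [object] + [object]
  take object:  [object] + [object] + [object]
MRO: SmartPool FancyIndex LazyPool RemotePool CachedGraph RemoteQueue TinyAgent AbstractProxy SimpleProxy LocalEvent object
greet is defined in: AbstractProxy, RemotePool, SimpleProxy, TinyAgent. First along the MRO is RemotePool.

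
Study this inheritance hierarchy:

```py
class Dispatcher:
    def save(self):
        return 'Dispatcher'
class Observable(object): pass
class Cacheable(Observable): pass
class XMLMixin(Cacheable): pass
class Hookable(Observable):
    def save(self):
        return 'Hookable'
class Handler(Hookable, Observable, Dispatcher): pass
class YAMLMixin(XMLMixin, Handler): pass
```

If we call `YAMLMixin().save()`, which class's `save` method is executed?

Hookable

L[YAMLMixin] = YAMLMixin + merge(L[XMLMixin], L[Handler], [XMLMixin Handler])
  take XMLMixin:  [XMLMixin Cacheable Observable object] + [Handler Hookable Observable Dispatcher object] + [XMLMixin Handler]
  take Cacheable:  [Cacheable Observable object] + [Handler Hookable Observable Dispatcher object] + [Handler]
  take Handler:  [Observable object] + [Handler Hookable Observable Dispatcher object] + [Handler]
  take Hookable:  [Observable object] + [Hookable Observable Dispatcher object]
  take Observable:  [Observable object] + [Observable Dispatcher object]
  take Dispatcher:  [object] + [Dispatcher object]
  take object:  [object] + [object]
MRO: YAMLMixin XMLMixin Cacheable Handler Hookable Observable Dispatcher object
save is defined in: Dispatcher, Hookable. First along the MRO is Hookable.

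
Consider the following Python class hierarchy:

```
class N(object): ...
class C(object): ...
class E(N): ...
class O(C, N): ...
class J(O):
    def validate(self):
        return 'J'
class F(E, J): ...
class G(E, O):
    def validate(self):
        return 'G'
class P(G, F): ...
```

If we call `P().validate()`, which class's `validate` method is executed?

L[P] = P + merge(L[G], L[F], [G F])
  take G:  [G E O C N object] + [F E J O C N object] + [G F]
  take F:  [E O C N object] + [F E J O C N object] + [F]
  take E:  [E O C N object] + [E J O C N object]
  take J:  [O C N object] + [J O C N object]
  take O:  [O C N object] + [O C N object]
  take C:  [C N object] + [C N object]
  take N:  [N object] + [N object]
  take object:  [object] + [object]
MRO: P G F E J O C N object
validate is defined in: G, J. First along the MRO is G.

G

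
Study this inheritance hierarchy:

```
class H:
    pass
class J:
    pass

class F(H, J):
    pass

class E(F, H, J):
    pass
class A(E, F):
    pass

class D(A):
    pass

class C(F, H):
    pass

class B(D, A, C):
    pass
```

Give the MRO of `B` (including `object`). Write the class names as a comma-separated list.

B, D, A, E, C, F, H, J, object

L[B] = B + merge(L[D], L[A], L[C], [D A C])
  take D:  [D A E F H J object] + [A E F H J object] + [C F H J object] + [D A C]
  take A:  [A E F H J object] + [A E F H J object] + [C F H J object] + [A C]
  take E:  [E F H J object] + [E F H J object] + [C F H J object] + [C]
  take C:  [F H J object] + [F H J object] + [C F H J object] + [C]
  take F:  [F H J object] + [F H J object] + [F H J object]
  take H:  [H J object] + [H J object] + [H J object]
  take J:  [J object] + [J object] + [J object]
  take object:  [object] + [object] + [object]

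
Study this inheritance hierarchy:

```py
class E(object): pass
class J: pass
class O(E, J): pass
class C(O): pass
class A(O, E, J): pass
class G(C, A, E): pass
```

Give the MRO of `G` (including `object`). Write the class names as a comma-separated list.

L[G] = G + merge(L[C], L[A], L[E], [C A E])
  take C:  [C O E J object] + [A O E J object] + [E object] + [C A E]
  take A:  [O E J object] + [A O E J object] + [E object] + [A E]
  take O:  [O E J object] + [O E J object] + [E object] + [E]
  take E:  [E J object] + [E J object] + [E object] + [E]
  take J:  [J object] + [J object] + [object]
  take object:  [object] + [object] + [object]

G, C, A, O, E, J, object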